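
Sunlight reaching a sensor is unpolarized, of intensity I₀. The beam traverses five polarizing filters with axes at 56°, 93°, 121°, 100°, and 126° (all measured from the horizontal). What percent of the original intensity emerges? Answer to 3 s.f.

Unpolarized light through the first polarizer → I₁ = ½ I₀, now polarized at 56°.
I₂ = I₁ cos²(93° − 56°) = 0.5 I₀ · cos²(37°) = 0.3189 I₀.
I₃ = I₂ cos²(121° − 93°) = 0.3189 I₀ · cos²(28°) = 0.2486 I₀.
I₄ = I₃ cos²(100° − 121°) = 0.2486 I₀ · cos²(21°) = 0.2167 I₀.
I₅ = I₄ cos²(126° − 100°) = 0.2167 I₀ · cos²(26°) = 0.175 I₀.
That is 17.5% of the incident intensity.

≈ 17.5%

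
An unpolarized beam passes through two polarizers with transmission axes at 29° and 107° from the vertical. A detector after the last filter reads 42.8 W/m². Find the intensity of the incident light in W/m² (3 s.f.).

I₀ ≈ 1980 W/m²

Unpolarized light through the first polarizer → I₁ = ½ I₀, now polarized at 29°.
I₂ = I₁ cos²(107° − 29°) = 0.5 I₀ · cos²(78°) = 0.02161 I₀.
So 42.8 W/m² = 0.02161 I₀, giving I₀ = 42.8/0.02161 = 1980 W/m².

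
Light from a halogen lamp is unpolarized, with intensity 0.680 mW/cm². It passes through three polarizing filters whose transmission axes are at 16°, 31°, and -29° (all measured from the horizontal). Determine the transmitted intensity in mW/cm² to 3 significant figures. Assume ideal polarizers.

I ≈ 0.0793 mW/cm²

Unpolarized light through the first polarizer → I₁ = 0.680 mW/cm²/2 = 0.34 mW/cm², polarized at 16°.
I₂ = I₁ · cos²(15°) = 0.34 · 0.933 = 0.3172 mW/cm².
I₃ = I₂ · cos²(60°) = 0.3172 · 0.25 = 0.07931 mW/cm².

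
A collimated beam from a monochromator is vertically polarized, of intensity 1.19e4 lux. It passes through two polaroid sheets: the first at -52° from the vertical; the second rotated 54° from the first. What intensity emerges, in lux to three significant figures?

I ≈ 1560 lux

By Malus's law, I₁ = 1.19e4 lux · cos²(52°) = 4511 lux.
I₂ = I₁ · cos²(54°) = 4511 · 0.3455 = 1558 lux.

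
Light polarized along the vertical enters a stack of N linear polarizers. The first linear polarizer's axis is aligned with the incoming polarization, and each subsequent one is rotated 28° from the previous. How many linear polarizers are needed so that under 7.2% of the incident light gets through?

First polarizer is aligned with the polarization: full transmission.
Each further stage multiplies by cos²(28°) = 0.7796.
After N polarizers: T = 0.7796^(N−1). Require T < 0.072 ⇒ N−1 > ln(0.072)/ln(0.7796) = 10.57, so N−1 ≥ 11 and N = 12.
Check: N=12 gives T = 0.06465 < 0.072; N=11 gives T = 0.08293.

N = 12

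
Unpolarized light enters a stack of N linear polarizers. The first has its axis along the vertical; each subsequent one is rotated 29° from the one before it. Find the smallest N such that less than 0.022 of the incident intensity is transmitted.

First polarizer halves the unpolarized light: factor 1/2.
Each further stage multiplies by cos²(29°) = 0.765.
After N polarizers: T = 0.5·0.765^(N−1). Require T < 0.022 ⇒ N−1 > ln(0.022/0.5)/ln(0.765) = 11.66, so N−1 ≥ 12 and N = 13.
Check: N=13 gives T = 0.02007 < 0.022; N=12 gives T = 0.02624.

N = 13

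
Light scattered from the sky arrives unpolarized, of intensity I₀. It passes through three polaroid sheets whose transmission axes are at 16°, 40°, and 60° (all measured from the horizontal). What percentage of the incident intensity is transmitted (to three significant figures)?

Unpolarized light through the first polarizer → I₁ = ½ I₀, now polarized at 16°.
I₂ = I₁ cos²(40° − 16°) = 0.5 I₀ · cos²(24°) = 0.4173 I₀.
I₃ = I₂ cos²(60° − 40°) = 0.4173 I₀ · cos²(20°) = 0.3685 I₀.
That is 36.85% of the incident intensity.

≈ 36.8%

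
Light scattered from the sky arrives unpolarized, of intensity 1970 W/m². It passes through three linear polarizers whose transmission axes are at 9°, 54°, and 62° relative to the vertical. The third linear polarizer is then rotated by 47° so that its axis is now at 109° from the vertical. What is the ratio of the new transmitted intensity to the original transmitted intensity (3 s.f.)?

Before rotation:
Unpolarized light through the first polarizer → I₁ = ½ I₀, now polarized at 9°.
I₂ = I₁ cos²(54° − 9°) = 0.5 I₀ · cos²(45°) = 0.25 I₀.
I₃ = I₂ cos²(62° − 54°) = 0.25 I₀ · cos²(8°) = 0.2452 I₀.
After rotation:
Unpolarized light through the first polarizer → I₁ = ½ I₀, now polarized at 9°.
I₂ = I₁ cos²(54° − 9°) = 0.5 I₀ · cos²(45°) = 0.25 I₀.
I₃ = I₂ cos²(109° − 54°) = 0.25 I₀ · cos²(55°) = 0.08225 I₀.
Ratio = 0.08225 / 0.2452 = 0.3355.

I_new/I_old ≈ 0.335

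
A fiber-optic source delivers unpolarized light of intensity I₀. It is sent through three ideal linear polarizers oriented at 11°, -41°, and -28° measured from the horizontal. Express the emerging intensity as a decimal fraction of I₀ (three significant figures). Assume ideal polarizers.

Unpolarized light through the first polarizer → I₁ = ½ I₀, now polarized at 11°.
I₂ = I₁ cos²(-41° − 11°) = 0.5 I₀ · cos²(52°) = 0.1895 I₀.
I₃ = I₂ cos²(-28° + 41°) = 0.1895 I₀ · cos²(13°) = 0.1799 I₀.
Transmitted fraction = 0.1799.

≈ 0.180 I₀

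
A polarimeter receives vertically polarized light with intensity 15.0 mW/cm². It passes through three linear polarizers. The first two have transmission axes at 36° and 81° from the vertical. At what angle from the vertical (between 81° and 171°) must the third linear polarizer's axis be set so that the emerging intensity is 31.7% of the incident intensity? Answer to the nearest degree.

By Malus's law, I₁ = I₀ cos²(36° − 0°) = I₀ cos²(36°) = 0.6545 I₀.
I₂ = I₁ cos²(81° − 36°) = 0.6545 I₀ · cos²(45°) = 0.3273 I₀.
Need I₃/I₀ = 0.317, so cos²(θ − 81°) = 0.317 / 0.3273 = 0.9687.
θ − 81° = arccos(√0.9687) = 10.2°, giving θ ≈ 81 + 10.2 = 91.2°.

θ ≈ 91°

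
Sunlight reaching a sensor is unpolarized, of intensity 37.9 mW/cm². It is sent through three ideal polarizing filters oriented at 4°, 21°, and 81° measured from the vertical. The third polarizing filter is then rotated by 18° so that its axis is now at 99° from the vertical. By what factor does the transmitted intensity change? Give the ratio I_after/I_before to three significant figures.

I_new/I_old ≈ 0.173

Before rotation:
Unpolarized light through the first polarizer → I₁ = ½ I₀, now polarized at 4°.
I₂ = I₁ cos²(21° − 4°) = 0.5 I₀ · cos²(17°) = 0.4573 I₀.
I₃ = I₂ cos²(81° − 21°) = 0.4573 I₀ · cos²(60°) = 0.1143 I₀.
After rotation:
Unpolarized light through the first polarizer → I₁ = ½ I₀, now polarized at 4°.
I₂ = I₁ cos²(21° − 4°) = 0.5 I₀ · cos²(17°) = 0.4573 I₀.
I₃ = I₂ cos²(99° − 21°) = 0.4573 I₀ · cos²(78°) = 0.01977 I₀.
Ratio = 0.01977 / 0.1143 = 0.1729.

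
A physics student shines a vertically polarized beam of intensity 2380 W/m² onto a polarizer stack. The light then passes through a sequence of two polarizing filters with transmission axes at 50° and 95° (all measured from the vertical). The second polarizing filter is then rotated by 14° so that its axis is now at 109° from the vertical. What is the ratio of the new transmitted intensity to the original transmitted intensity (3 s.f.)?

Before rotation:
I₁ = I₀ cos²(50° − 0°) = I₀ cos²(50°) = 0.4132 I₀.
I₂ = I₁ cos²(95° − 50°) = 0.4132 I₀ · cos²(45°) = 0.2066 I₀.
After rotation:
I₁ = I₀ cos²(50° − 0°) = I₀ cos²(50°) = 0.4132 I₀.
I₂ = I₁ cos²(109° − 50°) = 0.4132 I₀ · cos²(59°) = 0.1096 I₀.
Ratio = 0.1096 / 0.2066 = 0.5305.

I_new/I_old ≈ 0.531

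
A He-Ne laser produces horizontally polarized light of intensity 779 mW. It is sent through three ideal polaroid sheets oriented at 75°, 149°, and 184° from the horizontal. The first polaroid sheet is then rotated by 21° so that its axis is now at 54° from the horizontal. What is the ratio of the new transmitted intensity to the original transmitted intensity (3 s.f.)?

I_new/I_old ≈ 0.516

Before rotation:
By Malus's law, I₁ = I₀ cos²(75° − 0°) = I₀ cos²(75°) = 0.06699 I₀.
I₂ = I₁ cos²(149° − 75°) = 0.06699 I₀ · cos²(74°) = 0.005089 I₀.
I₃ = I₂ cos²(184° − 149°) = 0.005089 I₀ · cos²(35°) = 0.003415 I₀.
After rotation:
I₁ = I₀ cos²(54° − 0°) = I₀ cos²(54°) = 0.3455 I₀.
Angle between axes 1 and 2: 85°. I₂ = 0.3455 I₀ · cos²(85°) = 0.002624 I₀.
I₃ = I₂ cos²(184° − 149°) = 0.002624 I₀ · cos²(35°) = 0.001761 I₀.
Ratio = 0.001761 / 0.003415 = 0.5157.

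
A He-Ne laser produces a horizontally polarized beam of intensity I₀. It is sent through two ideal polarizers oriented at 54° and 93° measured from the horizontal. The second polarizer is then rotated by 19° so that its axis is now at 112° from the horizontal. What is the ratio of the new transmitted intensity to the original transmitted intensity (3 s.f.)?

Before rotation:
By Malus's law, I₁ = I₀ cos²(54° − 0°) = I₀ cos²(54°) = 0.3455 I₀.
I₂ = I₁ cos²(93° − 54°) = 0.3455 I₀ · cos²(39°) = 0.2087 I₀.
After rotation:
I₁ = I₀ cos²(54° − 0°) = I₀ cos²(54°) = 0.3455 I₀.
I₂ = I₁ cos²(112° − 54°) = 0.3455 I₀ · cos²(58°) = 0.09702 I₀.
Ratio = 0.09702 / 0.2087 = 0.465.

I_new/I_old ≈ 0.465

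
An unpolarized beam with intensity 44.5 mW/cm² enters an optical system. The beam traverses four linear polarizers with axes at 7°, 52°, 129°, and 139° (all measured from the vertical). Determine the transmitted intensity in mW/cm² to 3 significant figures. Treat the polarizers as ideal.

I ≈ 0.546 mW/cm²

Unpolarized light through the first polarizer → I₁ = 44.5 mW/cm²/2 = 22.25 mW/cm², polarized at 7°.
I₂ = I₁ · cos²(45°) = 22.25 · 0.5 = 11.13 mW/cm².
I₃ = I₂ · cos²(77°) = 11.13 · 0.0506 = 0.563 mW/cm².
I₄ = I₃ · cos²(10°) = 0.563 · 0.9698 = 0.546 mW/cm².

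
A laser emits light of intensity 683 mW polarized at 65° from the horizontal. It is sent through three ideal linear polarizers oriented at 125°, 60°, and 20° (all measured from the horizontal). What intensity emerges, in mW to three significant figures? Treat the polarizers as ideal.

By Malus's law, I₁ = 683 mW · cos²(60°) = 170.8 mW.
I₂ = I₁ · cos²(65°) = 170.8 · 0.1786 = 30.5 mW.
I₃ = I₂ · cos²(40°) = 30.5 · 0.5868 = 17.9 mW.

I ≈ 17.9 mW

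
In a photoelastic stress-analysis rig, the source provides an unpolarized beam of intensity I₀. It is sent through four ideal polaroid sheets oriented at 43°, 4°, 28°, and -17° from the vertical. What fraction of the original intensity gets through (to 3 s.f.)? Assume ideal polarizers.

≈ 0.126 I₀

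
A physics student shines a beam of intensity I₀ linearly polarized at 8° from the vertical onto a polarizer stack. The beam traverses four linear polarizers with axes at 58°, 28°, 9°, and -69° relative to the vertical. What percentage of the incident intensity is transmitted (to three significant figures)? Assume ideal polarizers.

≈ 1.20%

By Malus's law, I₁ = I₀ cos²(58° − 8°) = I₀ cos²(50°) = 0.4132 I₀.
I₂ = I₁ cos²(28° − 58°) = 0.4132 I₀ · cos²(30°) = 0.3099 I₀.
I₃ = I₂ cos²(9° − 28°) = 0.3099 I₀ · cos²(19°) = 0.277 I₀.
I₄ = I₃ cos²(-69° − 9°) = 0.277 I₀ · cos²(78°) = 0.01198 I₀.
That is 1.198% of the incident intensity.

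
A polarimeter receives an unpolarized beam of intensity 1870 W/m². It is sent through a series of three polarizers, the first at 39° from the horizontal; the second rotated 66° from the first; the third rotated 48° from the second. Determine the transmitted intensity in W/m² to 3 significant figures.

Unpolarized light through the first polarizer → I₁ = 1870 W/m²/2 = 935 W/m², polarized at 39°.
I₂ = I₁ · cos²(66°) = 935 · 0.1654 = 154.7 W/m².
I₃ = I₂ · cos²(48°) = 154.7 · 0.4477 = 69.26 W/m².

I ≈ 69.3 W/m²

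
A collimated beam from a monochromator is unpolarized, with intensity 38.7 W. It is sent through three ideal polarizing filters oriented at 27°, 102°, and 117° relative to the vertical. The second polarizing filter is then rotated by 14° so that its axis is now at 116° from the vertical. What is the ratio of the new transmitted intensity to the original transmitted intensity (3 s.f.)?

I_new/I_old ≈ 0.00487

Before rotation:
Unpolarized light through the first polarizer → I₁ = ½ I₀, now polarized at 27°.
I₂ = I₁ cos²(102° − 27°) = 0.5 I₀ · cos²(75°) = 0.03349 I₀.
I₃ = I₂ cos²(117° − 102°) = 0.03349 I₀ · cos²(15°) = 0.03125 I₀.
After rotation:
Unpolarized light through the first polarizer → I₁ = ½ I₀, now polarized at 27°.
I₂ = I₁ cos²(116° − 27°) = 0.5 I₀ · cos²(89°) = 0.0001523 I₀.
I₃ = I₂ cos²(117° − 116°) = 0.0001523 I₀ · cos²(1°) = 0.0001522 I₀.
Ratio = 0.0001522 / 0.03125 = 0.004872.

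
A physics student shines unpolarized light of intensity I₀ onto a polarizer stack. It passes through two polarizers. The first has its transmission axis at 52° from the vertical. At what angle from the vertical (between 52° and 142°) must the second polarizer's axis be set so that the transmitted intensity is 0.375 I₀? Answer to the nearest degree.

Unpolarized light through the first polarizer → I₁ = ½ I₀, now polarized at 52°.
Need I₂/I₀ = 0.375, so cos²(θ − 52°) = 0.375 / 0.5 = 0.75.
θ − 52° = arccos(√0.75) = 30.0°, giving θ ≈ 52 + 30.0 = 82.0°.

θ ≈ 82°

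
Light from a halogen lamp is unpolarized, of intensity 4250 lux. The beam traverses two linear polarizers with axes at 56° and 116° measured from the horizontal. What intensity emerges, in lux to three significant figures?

Unpolarized light through the first polarizer → I₁ = 4250 lux/2 = 2125 lux, polarized at 56°.
I₂ = I₁ · cos²(60°) = 2125 · 0.25 = 531.3 lux.

I ≈ 531 lux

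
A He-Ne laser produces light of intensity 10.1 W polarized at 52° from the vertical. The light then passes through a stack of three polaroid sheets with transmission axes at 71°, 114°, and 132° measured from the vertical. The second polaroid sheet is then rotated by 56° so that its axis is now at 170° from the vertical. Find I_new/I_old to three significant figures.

I_new/I_old ≈ 0.0314

Before rotation:
By Malus's law, I₁ = I₀ cos²(71° − 52°) = I₀ cos²(19°) = 0.894 I₀.
I₂ = I₁ cos²(114° − 71°) = 0.894 I₀ · cos²(43°) = 0.4782 I₀.
I₃ = I₂ cos²(132° − 114°) = 0.4782 I₀ · cos²(18°) = 0.4325 I₀.
After rotation:
I₁ = I₀ cos²(71° − 52°) = I₀ cos²(19°) = 0.894 I₀.
Angle between axes 1 and 2: 81°. I₂ = 0.894 I₀ · cos²(81°) = 0.02188 I₀.
I₃ = I₂ cos²(132° − 170°) = 0.02188 I₀ · cos²(38°) = 0.01359 I₀.
Ratio = 0.01359 / 0.4325 = 0.03141.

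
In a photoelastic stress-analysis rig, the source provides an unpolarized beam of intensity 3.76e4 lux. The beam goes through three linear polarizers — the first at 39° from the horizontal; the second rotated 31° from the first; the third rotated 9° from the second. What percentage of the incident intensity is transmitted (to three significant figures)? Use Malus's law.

Unpolarized light through the first polarizer → I₁ = 3.76e4 lux/2 = 1.88e+04 lux, polarized at 39°.
I₂ = I₁ · cos²(31°) = 1.88e+04 · 0.7347 = 1.381e+04 lux.
I₃ = I₂ · cos²(9°) = 1.381e+04 · 0.9755 = 1.348e+04 lux.
That is 35.84% of the incident intensity.

≈ 35.8%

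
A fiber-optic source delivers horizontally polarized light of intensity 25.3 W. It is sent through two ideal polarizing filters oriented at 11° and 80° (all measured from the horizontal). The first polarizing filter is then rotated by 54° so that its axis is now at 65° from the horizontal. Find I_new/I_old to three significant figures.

I_new/I_old ≈ 1.35

Before rotation:
By Malus's law, I₁ = I₀ cos²(11° − 0°) = I₀ cos²(11°) = 0.9636 I₀.
I₂ = I₁ cos²(80° − 11°) = 0.9636 I₀ · cos²(69°) = 0.1238 I₀.
After rotation:
I₁ = I₀ cos²(65° − 0°) = I₀ cos²(65°) = 0.1786 I₀.
I₂ = I₁ cos²(80° − 65°) = 0.1786 I₀ · cos²(15°) = 0.1666 I₀.
Ratio = 0.1666 / 0.1238 = 1.347.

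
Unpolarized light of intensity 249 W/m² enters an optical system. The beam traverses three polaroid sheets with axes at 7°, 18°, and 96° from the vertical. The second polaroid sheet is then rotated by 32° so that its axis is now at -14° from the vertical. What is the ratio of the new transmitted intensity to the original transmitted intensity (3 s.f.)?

Before rotation:
Unpolarized light through the first polarizer → I₁ = ½ I₀, now polarized at 7°.
I₂ = I₁ cos²(18° − 7°) = 0.5 I₀ · cos²(11°) = 0.4818 I₀.
I₃ = I₂ cos²(96° − 18°) = 0.4818 I₀ · cos²(78°) = 0.02083 I₀.
After rotation:
Unpolarized light through the first polarizer → I₁ = ½ I₀, now polarized at 7°.
I₂ = I₁ cos²(-14° − 7°) = 0.5 I₀ · cos²(21°) = 0.4358 I₀.
Angle between axes 2 and 3: 70°. I₃ = 0.4358 I₀ · cos²(70°) = 0.05098 I₀.
Ratio = 0.05098 / 0.02083 = 2.448.

I_new/I_old ≈ 2.45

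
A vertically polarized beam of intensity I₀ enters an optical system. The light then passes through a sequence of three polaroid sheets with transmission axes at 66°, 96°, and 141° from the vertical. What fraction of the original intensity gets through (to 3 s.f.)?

By Malus's law, I₁ = I₀ cos²(66° − 0°) = I₀ cos²(66°) = 0.1654 I₀.
I₂ = I₁ cos²(96° − 66°) = 0.1654 I₀ · cos²(30°) = 0.1241 I₀.
I₃ = I₂ cos²(141° − 96°) = 0.1241 I₀ · cos²(45°) = 0.06204 I₀.
Transmitted fraction = 0.06204.

≈ 0.0620 I₀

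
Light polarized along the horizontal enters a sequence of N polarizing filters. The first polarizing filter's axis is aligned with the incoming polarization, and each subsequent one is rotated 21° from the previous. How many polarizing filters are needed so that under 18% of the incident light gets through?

First polarizer is aligned with the polarization: full transmission.
Each further stage multiplies by cos²(21°) = 0.8716.
After N polarizers: T = 0.8716^(N−1). Require T < 0.18 ⇒ N−1 > ln(0.18)/ln(0.8716) = 12.48, so N−1 ≥ 13 and N = 14.
Check: N=14 gives T = 0.1675 < 0.18; N=13 gives T = 0.1922.

N = 14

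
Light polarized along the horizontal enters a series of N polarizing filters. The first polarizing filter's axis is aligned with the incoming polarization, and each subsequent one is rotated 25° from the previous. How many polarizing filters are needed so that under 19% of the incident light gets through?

N = 10

First polarizer is aligned with the polarization: full transmission.
Each further stage multiplies by cos²(25°) = 0.8214.
After N polarizers: T = 0.8214^(N−1). Require T < 0.19 ⇒ N−1 > ln(0.19)/ln(0.8214) = 8.44, so N−1 ≥ 9 and N = 10.
Check: N=10 gives T = 0.1702 < 0.19; N=9 gives T = 0.2072.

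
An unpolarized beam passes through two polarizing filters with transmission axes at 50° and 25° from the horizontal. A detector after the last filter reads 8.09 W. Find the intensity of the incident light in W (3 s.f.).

Unpolarized light through the first polarizer → I₁ = ½ I₀, now polarized at 50°.
I₂ = I₁ cos²(25° − 50°) = 0.5 I₀ · cos²(25°) = 0.4107 I₀.
So 8.09 W = 0.4107 I₀, giving I₀ = 8.09/0.4107 = 19.7 W.

I₀ ≈ 19.7 W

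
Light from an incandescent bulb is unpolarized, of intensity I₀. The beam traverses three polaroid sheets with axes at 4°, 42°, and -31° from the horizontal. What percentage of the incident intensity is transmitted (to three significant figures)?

≈ 2.65%

Unpolarized light through the first polarizer → I₁ = ½ I₀, now polarized at 4°.
I₂ = I₁ cos²(42° − 4°) = 0.5 I₀ · cos²(38°) = 0.3105 I₀.
I₃ = I₂ cos²(-31° − 42°) = 0.3105 I₀ · cos²(73°) = 0.02654 I₀.
That is 2.654% of the incident intensity.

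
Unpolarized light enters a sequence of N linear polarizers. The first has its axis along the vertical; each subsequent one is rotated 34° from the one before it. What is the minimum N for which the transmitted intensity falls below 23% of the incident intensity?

N = 4

First polarizer halves the unpolarized light: factor 1/2.
Each further stage multiplies by cos²(34°) = 0.6873.
After N polarizers: T = 0.5·0.6873^(N−1). Require T < 0.23 ⇒ N−1 > ln(0.23/0.5)/ln(0.6873) = 2.07, so N−1 ≥ 3 and N = 4.
Check: N=4 gives T = 0.1623 < 0.23; N=3 gives T = 0.2362.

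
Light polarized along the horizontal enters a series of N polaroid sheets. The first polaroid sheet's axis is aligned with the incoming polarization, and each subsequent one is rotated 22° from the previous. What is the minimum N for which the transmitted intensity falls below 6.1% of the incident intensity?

N = 20

First polarizer is aligned with the polarization: full transmission.
Each further stage multiplies by cos²(22°) = 0.8597.
After N polarizers: T = 0.8597^(N−1). Require T < 0.061 ⇒ N−1 > ln(0.061)/ln(0.8597) = 18.50, so N−1 ≥ 19 and N = 20.
Check: N=20 gives T = 0.05653 < 0.061; N=19 gives T = 0.06576.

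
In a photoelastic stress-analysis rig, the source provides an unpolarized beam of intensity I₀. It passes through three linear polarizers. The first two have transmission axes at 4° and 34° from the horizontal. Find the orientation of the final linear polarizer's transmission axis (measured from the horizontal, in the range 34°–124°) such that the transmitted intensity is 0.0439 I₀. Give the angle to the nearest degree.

θ ≈ 104°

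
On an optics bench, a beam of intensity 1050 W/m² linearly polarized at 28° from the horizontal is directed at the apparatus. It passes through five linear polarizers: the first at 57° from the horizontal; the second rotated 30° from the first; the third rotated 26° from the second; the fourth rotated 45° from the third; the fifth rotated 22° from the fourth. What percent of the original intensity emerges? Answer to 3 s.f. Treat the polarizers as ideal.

I₁ = 1050 W/m² · cos²(29°) = 803.2 W/m².
I₂ = I₁ · cos²(30°) = 803.2 · 0.75 = 602.4 W/m².
I₃ = I₂ · cos²(26°) = 602.4 · 0.8078 = 486.6 W/m².
I₄ = I₃ · cos²(45°) = 486.6 · 0.5 = 243.3 W/m².
I₅ = I₄ · cos²(22°) = 243.3 · 0.8597 = 209.2 W/m².
That is 19.92% of the incident intensity.

≈ 19.9%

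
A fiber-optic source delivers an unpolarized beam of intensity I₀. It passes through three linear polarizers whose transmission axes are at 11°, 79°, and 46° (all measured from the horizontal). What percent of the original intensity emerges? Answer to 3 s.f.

Unpolarized light through the first polarizer → I₁ = ½ I₀, now polarized at 11°.
I₂ = I₁ cos²(79° − 11°) = 0.5 I₀ · cos²(68°) = 0.07017 I₀.
I₃ = I₂ cos²(46° − 79°) = 0.07017 I₀ · cos²(33°) = 0.04935 I₀.
That is 4.935% of the incident intensity.

≈ 4.94%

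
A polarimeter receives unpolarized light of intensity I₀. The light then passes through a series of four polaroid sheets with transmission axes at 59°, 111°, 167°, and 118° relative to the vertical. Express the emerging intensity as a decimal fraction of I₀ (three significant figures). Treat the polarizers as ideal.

Unpolarized light through the first polarizer → I₁ = ½ I₀, now polarized at 59°.
I₂ = I₁ cos²(111° − 59°) = 0.5 I₀ · cos²(52°) = 0.1895 I₀.
I₃ = I₂ cos²(167° − 111°) = 0.1895 I₀ · cos²(56°) = 0.05926 I₀.
I₄ = I₃ cos²(118° − 167°) = 0.05926 I₀ · cos²(49°) = 0.02551 I₀.
Transmitted fraction = 0.02551.

≈ 0.0255 I₀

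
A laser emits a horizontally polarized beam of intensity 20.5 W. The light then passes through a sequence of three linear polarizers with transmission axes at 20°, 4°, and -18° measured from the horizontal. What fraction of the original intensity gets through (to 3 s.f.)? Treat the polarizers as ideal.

I₁ = 20.5 W · cos²(20°) = 18.1 W.
I₂ = I₁ · cos²(16°) = 18.1 · 0.924 = 16.73 W.
I₃ = I₂ · cos²(22°) = 16.73 · 0.8597 = 14.38 W.
Transmitted fraction = 0.7014.

I/I₀ ≈ 0.701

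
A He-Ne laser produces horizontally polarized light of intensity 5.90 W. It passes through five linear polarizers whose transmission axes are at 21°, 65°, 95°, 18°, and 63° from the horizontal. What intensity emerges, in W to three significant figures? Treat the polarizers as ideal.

I ≈ 0.0505 W

I₁ = 5.90 W · cos²(21°) = 5.142 W.
I₂ = I₁ · cos²(44°) = 5.142 · 0.5174 = 2.661 W.
I₃ = I₂ · cos²(30°) = 2.661 · 0.75 = 1.996 W.
I₄ = I₃ · cos²(77°) = 1.996 · 0.0506 = 0.101 W.
I₅ = I₄ · cos²(45°) = 0.101 · 0.5 = 0.05049 W.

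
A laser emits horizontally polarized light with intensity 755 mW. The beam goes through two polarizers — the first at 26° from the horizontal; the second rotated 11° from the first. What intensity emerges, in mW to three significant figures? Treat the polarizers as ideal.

I₁ = 755 mW · cos²(26°) = 609.9 mW.
I₂ = I₁ · cos²(11°) = 609.9 · 0.9636 = 587.7 mW.

I ≈ 588 mW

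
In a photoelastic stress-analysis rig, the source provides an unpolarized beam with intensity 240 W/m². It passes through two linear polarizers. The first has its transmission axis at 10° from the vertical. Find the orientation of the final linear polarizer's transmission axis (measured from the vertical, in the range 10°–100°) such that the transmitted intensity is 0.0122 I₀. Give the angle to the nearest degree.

θ ≈ 91°

Unpolarized light through the first polarizer → I₁ = ½ I₀, now polarized at 10°.
Need I₂/I₀ = 0.0122, so cos²(θ − 10°) = 0.0122 / 0.5 = 0.0244.
θ − 10° = arccos(√0.0244) = 81.0°, giving θ ≈ 10 + 81.0 = 91.0°.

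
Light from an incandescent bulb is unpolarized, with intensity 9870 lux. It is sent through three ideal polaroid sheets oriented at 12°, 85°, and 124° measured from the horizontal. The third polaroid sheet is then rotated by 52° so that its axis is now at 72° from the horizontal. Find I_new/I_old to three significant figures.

Before rotation:
Unpolarized light through the first polarizer → I₁ = ½ I₀, now polarized at 12°.
I₂ = I₁ cos²(85° − 12°) = 0.5 I₀ · cos²(73°) = 0.04274 I₀.
I₃ = I₂ cos²(124° − 85°) = 0.04274 I₀ · cos²(39°) = 0.02581 I₀.
After rotation:
Unpolarized light through the first polarizer → I₁ = ½ I₀, now polarized at 12°.
I₂ = I₁ cos²(85° − 12°) = 0.5 I₀ · cos²(73°) = 0.04274 I₀.
I₃ = I₂ cos²(72° − 85°) = 0.04274 I₀ · cos²(13°) = 0.04058 I₀.
Ratio = 0.04058 / 0.02581 = 1.572.

I_new/I_old ≈ 1.57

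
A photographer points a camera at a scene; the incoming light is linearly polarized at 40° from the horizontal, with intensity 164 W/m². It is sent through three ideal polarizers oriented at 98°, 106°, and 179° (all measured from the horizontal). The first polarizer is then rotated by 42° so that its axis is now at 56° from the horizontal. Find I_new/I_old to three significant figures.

Before rotation:
By Malus's law, I₁ = I₀ cos²(98° − 40°) = I₀ cos²(58°) = 0.2808 I₀.
I₂ = I₁ cos²(106° − 98°) = 0.2808 I₀ · cos²(8°) = 0.2754 I₀.
I₃ = I₂ cos²(179° − 106°) = 0.2754 I₀ · cos²(73°) = 0.02354 I₀.
After rotation:
I₁ = I₀ cos²(56° − 40°) = I₀ cos²(16°) = 0.924 I₀.
I₂ = I₁ cos²(106° − 56°) = 0.924 I₀ · cos²(50°) = 0.3818 I₀.
I₃ = I₂ cos²(179° − 106°) = 0.3818 I₀ · cos²(73°) = 0.03264 I₀.
Ratio = 0.03264 / 0.02354 = 1.386.

I_new/I_old ≈ 1.39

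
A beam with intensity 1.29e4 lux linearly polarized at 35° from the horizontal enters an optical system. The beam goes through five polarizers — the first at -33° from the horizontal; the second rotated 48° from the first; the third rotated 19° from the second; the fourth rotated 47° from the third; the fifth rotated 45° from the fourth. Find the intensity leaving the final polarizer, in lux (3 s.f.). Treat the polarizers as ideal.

I ≈ 169 lux

I₁ = 1.29e4 lux · cos²(68°) = 1810 lux.
I₂ = I₁ · cos²(48°) = 1810 · 0.4477 = 810.5 lux.
I₃ = I₂ · cos²(19°) = 810.5 · 0.894 = 724.6 lux.
I₄ = I₃ · cos²(47°) = 724.6 · 0.4651 = 337 lux.
I₅ = I₄ · cos²(45°) = 337 · 0.5 = 168.5 lux.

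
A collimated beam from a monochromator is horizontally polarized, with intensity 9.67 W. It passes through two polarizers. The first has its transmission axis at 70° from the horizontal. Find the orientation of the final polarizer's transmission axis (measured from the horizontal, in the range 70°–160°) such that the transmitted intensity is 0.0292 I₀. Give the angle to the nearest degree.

By Malus's law, I₁ = I₀ cos²(70° − 0°) = I₀ cos²(70°) = 0.117 I₀.
Need I₂/I₀ = 0.0292, so cos²(θ − 70°) = 0.0292 / 0.117 = 0.2496.
θ − 70° = arccos(√0.2496) = 60.0°, giving θ ≈ 70 + 60.0 = 130.0°.

θ ≈ 130°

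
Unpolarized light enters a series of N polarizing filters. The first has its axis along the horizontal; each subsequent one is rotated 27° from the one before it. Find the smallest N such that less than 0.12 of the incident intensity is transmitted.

First polarizer halves the unpolarized light: factor 1/2.
Each further stage multiplies by cos²(27°) = 0.7939.
After N polarizers: T = 0.5·0.7939^(N−1). Require T < 0.12 ⇒ N−1 > ln(0.12/0.5)/ln(0.7939) = 6.18, so N−1 ≥ 7 and N = 8.
Check: N=8 gives T = 0.09938 < 0.12; N=7 gives T = 0.1252.

N = 8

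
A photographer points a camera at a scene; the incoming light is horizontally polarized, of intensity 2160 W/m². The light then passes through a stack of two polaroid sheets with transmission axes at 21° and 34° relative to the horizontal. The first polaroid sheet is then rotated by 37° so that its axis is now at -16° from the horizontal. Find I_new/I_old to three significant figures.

Before rotation:
By Malus's law, I₁ = I₀ cos²(21° − 0°) = I₀ cos²(21°) = 0.8716 I₀.
I₂ = I₁ cos²(34° − 21°) = 0.8716 I₀ · cos²(13°) = 0.8275 I₀.
After rotation:
I₁ = I₀ cos²(-16° − 0°) = I₀ cos²(16°) = 0.924 I₀.
I₂ = I₁ cos²(34° + 16°) = 0.924 I₀ · cos²(50°) = 0.3818 I₀.
Ratio = 0.3818 / 0.8275 = 0.4614.

I_new/I_old ≈ 0.461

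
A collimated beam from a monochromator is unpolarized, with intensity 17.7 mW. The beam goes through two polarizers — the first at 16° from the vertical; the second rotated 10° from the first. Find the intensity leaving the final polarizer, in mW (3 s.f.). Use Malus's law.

I ≈ 8.58 mW

Unpolarized light through the first polarizer → I₁ = 17.7 mW/2 = 8.85 mW, polarized at 16°.
I₂ = I₁ · cos²(10°) = 8.85 · 0.9698 = 8.583 mW.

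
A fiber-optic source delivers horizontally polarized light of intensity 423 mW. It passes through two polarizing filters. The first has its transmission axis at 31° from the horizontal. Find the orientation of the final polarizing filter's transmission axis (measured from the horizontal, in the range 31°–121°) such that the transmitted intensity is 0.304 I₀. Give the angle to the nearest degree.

θ ≈ 81°

By Malus's law, I₁ = I₀ cos²(31° − 0°) = I₀ cos²(31°) = 0.7347 I₀.
Need I₂/I₀ = 0.304, so cos²(θ − 31°) = 0.304 / 0.7347 = 0.4138.
θ − 31° = arccos(√0.4138) = 50.0°, giving θ ≈ 31 + 50.0 = 81.0°.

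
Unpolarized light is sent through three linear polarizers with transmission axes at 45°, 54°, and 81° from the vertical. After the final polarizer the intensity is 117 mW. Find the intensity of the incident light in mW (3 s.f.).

Unpolarized light through the first polarizer → I₁ = ½ I₀, now polarized at 45°.
I₂ = I₁ cos²(54° − 45°) = 0.5 I₀ · cos²(9°) = 0.4878 I₀.
I₃ = I₂ cos²(81° − 54°) = 0.4878 I₀ · cos²(27°) = 0.3872 I₀.
So 117 mW = 0.3872 I₀, giving I₀ = 117/0.3872 = 302.1 mW.

I₀ ≈ 302 mW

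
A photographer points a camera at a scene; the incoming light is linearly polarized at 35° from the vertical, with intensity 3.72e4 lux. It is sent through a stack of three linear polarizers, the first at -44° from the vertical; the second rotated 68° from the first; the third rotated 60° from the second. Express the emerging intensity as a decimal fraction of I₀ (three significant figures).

I₁ = 3.72e4 lux · cos²(79°) = 1354 lux.
I₂ = I₁ · cos²(68°) = 1354 · 0.1403 = 190.1 lux.
I₃ = I₂ · cos²(60°) = 190.1 · 0.25 = 47.52 lux.
Transmitted fraction = 0.001277.

I/I₀ ≈ 0.00128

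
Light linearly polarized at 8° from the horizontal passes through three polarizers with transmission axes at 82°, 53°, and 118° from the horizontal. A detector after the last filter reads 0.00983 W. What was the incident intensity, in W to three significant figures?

By Malus's law, I₁ = I₀ cos²(82° − 8°) = I₀ cos²(74°) = 0.07598 I₀.
I₂ = I₁ cos²(53° − 82°) = 0.07598 I₀ · cos²(29°) = 0.05812 I₀.
I₃ = I₂ cos²(118° − 53°) = 0.05812 I₀ · cos²(65°) = 0.01038 I₀.
So 0.00983 W = 0.01038 I₀, giving I₀ = 0.00983/0.01038 = 0.947 W.

I₀ ≈ 0.947 W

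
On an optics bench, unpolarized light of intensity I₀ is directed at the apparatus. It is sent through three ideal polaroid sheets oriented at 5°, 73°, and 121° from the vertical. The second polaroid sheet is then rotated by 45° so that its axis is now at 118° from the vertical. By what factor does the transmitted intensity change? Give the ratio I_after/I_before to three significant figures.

I_new/I_old ≈ 2.42

Before rotation:
Unpolarized light through the first polarizer → I₁ = ½ I₀, now polarized at 5°.
I₂ = I₁ cos²(73° − 5°) = 0.5 I₀ · cos²(68°) = 0.07017 I₀.
I₃ = I₂ cos²(121° − 73°) = 0.07017 I₀ · cos²(48°) = 0.03142 I₀.
After rotation:
Unpolarized light through the first polarizer → I₁ = ½ I₀, now polarized at 5°.
Angle between axes 1 and 2: 67°. I₂ = 0.5 I₀ · cos²(67°) = 0.07634 I₀.
I₃ = I₂ cos²(121° − 118°) = 0.07634 I₀ · cos²(3°) = 0.07613 I₀.
Ratio = 0.07613 / 0.03142 = 2.423.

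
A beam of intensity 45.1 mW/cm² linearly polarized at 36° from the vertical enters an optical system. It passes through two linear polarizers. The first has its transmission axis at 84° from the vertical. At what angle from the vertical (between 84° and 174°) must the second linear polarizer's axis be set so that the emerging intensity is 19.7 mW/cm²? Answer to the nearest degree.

By Malus's law, I₁ = I₀ cos²(84° − 36°) = I₀ cos²(48°) = 0.4477 I₀.
Target fraction: 19.7 / 45.1 mW/cm² = 0.4368 of I₀.
Need I₂/I₀ = 0.4368, so cos²(θ − 84°) = 0.4368 / 0.4477 = 0.9756.
θ − 84° = arccos(√0.9756) = 9.0°, giving θ ≈ 84 + 9.0 = 93.0°.

θ ≈ 93°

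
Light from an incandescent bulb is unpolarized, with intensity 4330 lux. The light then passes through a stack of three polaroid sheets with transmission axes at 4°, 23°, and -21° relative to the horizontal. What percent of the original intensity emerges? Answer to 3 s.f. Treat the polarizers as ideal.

≈ 23.1%

Unpolarized light through the first polarizer → I₁ = 4330 lux/2 = 2165 lux, polarized at 4°.
I₂ = I₁ · cos²(19°) = 2165 · 0.894 = 1936 lux.
I₃ = I₂ · cos²(44°) = 1936 · 0.5174 = 1002 lux.
That is 23.13% of the incident intensity.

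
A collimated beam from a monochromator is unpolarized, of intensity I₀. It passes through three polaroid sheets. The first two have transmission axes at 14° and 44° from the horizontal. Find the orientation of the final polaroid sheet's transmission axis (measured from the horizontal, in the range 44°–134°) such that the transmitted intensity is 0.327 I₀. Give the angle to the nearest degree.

Unpolarized light through the first polarizer → I₁ = ½ I₀, now polarized at 14°.
I₂ = I₁ cos²(44° − 14°) = 0.5 I₀ · cos²(30°) = 0.375 I₀.
Need I₃/I₀ = 0.327, so cos²(θ − 44°) = 0.327 / 0.375 = 0.872.
θ − 44° = arccos(√0.872) = 21.0°, giving θ ≈ 44 + 21.0 = 65.0°.

θ ≈ 65°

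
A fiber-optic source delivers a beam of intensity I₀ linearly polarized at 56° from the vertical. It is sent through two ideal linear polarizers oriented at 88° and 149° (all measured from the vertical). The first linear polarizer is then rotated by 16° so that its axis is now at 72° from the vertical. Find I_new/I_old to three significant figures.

I_new/I_old ≈ 0.277

Before rotation:
I₁ = I₀ cos²(88° − 56°) = I₀ cos²(32°) = 0.7192 I₀.
I₂ = I₁ cos²(149° − 88°) = 0.7192 I₀ · cos²(61°) = 0.169 I₀.
After rotation:
I₁ = I₀ cos²(72° − 56°) = I₀ cos²(16°) = 0.924 I₀.
I₂ = I₁ cos²(149° − 72°) = 0.924 I₀ · cos²(77°) = 0.04676 I₀.
Ratio = 0.04676 / 0.169 = 0.2766.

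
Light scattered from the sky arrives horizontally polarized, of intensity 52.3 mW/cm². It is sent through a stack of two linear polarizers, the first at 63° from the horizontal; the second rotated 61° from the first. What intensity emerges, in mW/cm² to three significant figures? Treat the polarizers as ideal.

By Malus's law, I₁ = 52.3 mW/cm² · cos²(63°) = 10.78 mW/cm².
I₂ = I₁ · cos²(61°) = 10.78 · 0.235 = 2.534 mW/cm².

I ≈ 2.53 mW/cm²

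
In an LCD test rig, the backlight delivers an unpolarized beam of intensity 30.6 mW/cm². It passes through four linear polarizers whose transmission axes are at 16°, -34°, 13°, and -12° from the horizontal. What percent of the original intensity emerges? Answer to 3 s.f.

Unpolarized light through the first polarizer → I₁ = 30.6 mW/cm²/2 = 15.3 mW/cm², polarized at 16°.
I₂ = I₁ · cos²(50°) = 15.3 · 0.4132 = 6.322 mW/cm².
I₃ = I₂ · cos²(47°) = 6.322 · 0.4651 = 2.94 mW/cm².
I₄ = I₃ · cos²(25°) = 2.94 · 0.8214 = 2.415 mW/cm².
That is 7.893% of the incident intensity.

≈ 7.89%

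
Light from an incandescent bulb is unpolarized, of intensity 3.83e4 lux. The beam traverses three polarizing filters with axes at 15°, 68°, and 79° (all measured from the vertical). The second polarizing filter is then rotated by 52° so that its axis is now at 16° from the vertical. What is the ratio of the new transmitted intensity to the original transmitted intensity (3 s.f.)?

I_new/I_old ≈ 0.590

Before rotation:
Unpolarized light through the first polarizer → I₁ = ½ I₀, now polarized at 15°.
I₂ = I₁ cos²(68° − 15°) = 0.5 I₀ · cos²(53°) = 0.1811 I₀.
I₃ = I₂ cos²(79° − 68°) = 0.1811 I₀ · cos²(11°) = 0.1745 I₀.
After rotation:
Unpolarized light through the first polarizer → I₁ = ½ I₀, now polarized at 15°.
I₂ = I₁ cos²(16° − 15°) = 0.5 I₀ · cos²(1°) = 0.4998 I₀.
I₃ = I₂ cos²(79° − 16°) = 0.4998 I₀ · cos²(63°) = 0.103 I₀.
Ratio = 0.103 / 0.1745 = 0.5904.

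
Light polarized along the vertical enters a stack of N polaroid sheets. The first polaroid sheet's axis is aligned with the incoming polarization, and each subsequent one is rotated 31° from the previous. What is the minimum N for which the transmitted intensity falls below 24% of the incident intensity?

First polarizer is aligned with the polarization: full transmission.
Each further stage multiplies by cos²(31°) = 0.7347.
After N polarizers: T = 0.7347^(N−1). Require T < 0.24 ⇒ N−1 > ln(0.24)/ln(0.7347) = 4.63, so N−1 ≥ 5 and N = 6.
Check: N=6 gives T = 0.2141 < 0.24; N=5 gives T = 0.2914.

N = 6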